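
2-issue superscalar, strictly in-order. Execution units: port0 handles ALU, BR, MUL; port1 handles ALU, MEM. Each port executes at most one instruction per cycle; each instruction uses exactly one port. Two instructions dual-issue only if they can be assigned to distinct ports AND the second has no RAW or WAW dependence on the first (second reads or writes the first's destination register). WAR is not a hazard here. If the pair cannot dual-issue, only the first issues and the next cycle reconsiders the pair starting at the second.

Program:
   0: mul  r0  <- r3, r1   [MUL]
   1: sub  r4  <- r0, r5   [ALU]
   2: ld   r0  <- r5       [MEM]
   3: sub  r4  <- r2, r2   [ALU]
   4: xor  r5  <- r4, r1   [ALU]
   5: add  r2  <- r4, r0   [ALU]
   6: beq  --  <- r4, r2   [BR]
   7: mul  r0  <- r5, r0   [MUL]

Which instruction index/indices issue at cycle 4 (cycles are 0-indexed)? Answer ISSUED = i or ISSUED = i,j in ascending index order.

ISSUED = 6

t=0 i0:mul ; RAW r0
t=1 i1,i2:sub ld ; pair
t=2 i3:sub ; RAW r4
t=3 i4,i5:xor add ; pair
t=4 i6:beq ; no-port BR/MUL
t=5 i7:mul ; tail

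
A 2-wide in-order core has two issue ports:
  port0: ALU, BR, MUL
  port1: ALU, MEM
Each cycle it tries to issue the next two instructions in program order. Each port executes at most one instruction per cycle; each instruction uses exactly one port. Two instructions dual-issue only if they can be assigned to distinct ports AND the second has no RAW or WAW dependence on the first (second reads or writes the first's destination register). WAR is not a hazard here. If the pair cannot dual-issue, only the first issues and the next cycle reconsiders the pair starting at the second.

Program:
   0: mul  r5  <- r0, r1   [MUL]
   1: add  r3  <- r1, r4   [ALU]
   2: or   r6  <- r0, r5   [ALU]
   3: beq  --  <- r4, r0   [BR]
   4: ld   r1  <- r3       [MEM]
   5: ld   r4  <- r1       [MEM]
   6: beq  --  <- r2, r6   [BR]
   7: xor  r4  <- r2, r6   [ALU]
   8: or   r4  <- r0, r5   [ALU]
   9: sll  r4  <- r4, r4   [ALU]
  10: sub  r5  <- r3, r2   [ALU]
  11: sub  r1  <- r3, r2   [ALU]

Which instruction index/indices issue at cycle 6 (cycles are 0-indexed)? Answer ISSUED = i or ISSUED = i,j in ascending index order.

c0: i0&i1 mul.MUL+add.ALU  2-wide
c1: i2&i3 or.ALU+beq.BR  2-wide
c2: i4 ld.MEM  no-port MEM/MEM
c3: i5&i6 ld.MEM+beq.BR  2-wide
c4: i7 xor.ALU  WAW r4
c5: i8 or.ALU  RAW+WAW r4
c6: i9&i10 sll.ALU+sub.ALU  2-wide
c7: i11 sub.ALU  tail

ISSUED = 9,10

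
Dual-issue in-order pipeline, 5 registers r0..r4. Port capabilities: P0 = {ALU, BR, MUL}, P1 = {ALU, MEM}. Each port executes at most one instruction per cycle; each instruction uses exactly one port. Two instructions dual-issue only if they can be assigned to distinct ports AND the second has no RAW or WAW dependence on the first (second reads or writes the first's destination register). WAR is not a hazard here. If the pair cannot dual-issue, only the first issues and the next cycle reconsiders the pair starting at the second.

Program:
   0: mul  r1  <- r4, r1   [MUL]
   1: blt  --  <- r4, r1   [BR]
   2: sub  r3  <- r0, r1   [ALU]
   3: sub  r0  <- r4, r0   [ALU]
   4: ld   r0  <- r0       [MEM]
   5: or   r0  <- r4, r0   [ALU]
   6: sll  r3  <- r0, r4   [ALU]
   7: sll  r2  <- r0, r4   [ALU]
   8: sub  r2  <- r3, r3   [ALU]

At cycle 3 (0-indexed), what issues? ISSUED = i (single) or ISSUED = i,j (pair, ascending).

#0 head=0: mul i0 no-port MUL/BR
#1 head=1: blt/sub i1/i2 2-wide
#2 head=3: sub i3 RAW+WAW r0
#3 head=4: ld i4 RAW+WAW r0
#4 head=5: or i5 RAW r0
#5 head=6: sll/sll i6/i7 2-wide
#6 head=8: sub i8 tail

ISSUED = 4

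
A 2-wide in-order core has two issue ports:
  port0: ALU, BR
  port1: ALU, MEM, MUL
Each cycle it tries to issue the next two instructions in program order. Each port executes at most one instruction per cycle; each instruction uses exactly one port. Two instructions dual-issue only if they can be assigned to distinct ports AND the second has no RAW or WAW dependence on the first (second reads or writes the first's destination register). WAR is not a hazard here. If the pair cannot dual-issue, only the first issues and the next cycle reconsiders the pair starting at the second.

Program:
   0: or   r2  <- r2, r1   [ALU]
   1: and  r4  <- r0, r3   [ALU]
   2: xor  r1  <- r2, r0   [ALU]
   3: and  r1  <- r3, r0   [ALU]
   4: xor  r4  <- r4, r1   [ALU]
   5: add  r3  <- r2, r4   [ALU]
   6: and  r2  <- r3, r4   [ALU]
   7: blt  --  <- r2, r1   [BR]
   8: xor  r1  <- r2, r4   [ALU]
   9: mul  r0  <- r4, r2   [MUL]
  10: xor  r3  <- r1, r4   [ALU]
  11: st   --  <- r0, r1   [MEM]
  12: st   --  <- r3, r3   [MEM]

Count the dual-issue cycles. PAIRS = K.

PAIRS = 3

c0: i0/i1 or/and  dual
c1: i2 xor  WAW r1
c2: i3 and  RAW r1
c3: i4 xor  RAW r4
c4: i5 add  RAW r3
c5: i6 and  RAW r2
c6: i7/i8 blt/xor  dual
c7: i9/i10 mul/xor  dual
c8: i11 st  no-port MEM/MEM
c9: i12 st  tail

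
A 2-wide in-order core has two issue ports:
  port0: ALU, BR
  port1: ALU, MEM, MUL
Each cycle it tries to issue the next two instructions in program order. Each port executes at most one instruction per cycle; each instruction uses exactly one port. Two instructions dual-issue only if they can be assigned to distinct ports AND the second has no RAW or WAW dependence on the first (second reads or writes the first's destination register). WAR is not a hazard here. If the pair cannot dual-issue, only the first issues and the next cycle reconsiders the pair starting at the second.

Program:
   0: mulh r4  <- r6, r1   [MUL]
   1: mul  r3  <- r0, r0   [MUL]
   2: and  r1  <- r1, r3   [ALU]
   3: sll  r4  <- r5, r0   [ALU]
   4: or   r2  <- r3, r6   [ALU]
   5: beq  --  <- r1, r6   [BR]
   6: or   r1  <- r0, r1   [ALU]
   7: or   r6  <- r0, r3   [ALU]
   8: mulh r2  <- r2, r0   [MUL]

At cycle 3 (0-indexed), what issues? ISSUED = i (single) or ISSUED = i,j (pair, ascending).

#0 head=0: mulh i0 no-port MUL/MUL
#1 head=1: mul i1 RAW r3
#2 head=2: and/sll i2/i3 dual
#3 head=4: or/beq i4/i5 dual
#4 head=6: or/or i6/i7 dual
#5 head=8: mulh i8 tail

ISSUED = 4,5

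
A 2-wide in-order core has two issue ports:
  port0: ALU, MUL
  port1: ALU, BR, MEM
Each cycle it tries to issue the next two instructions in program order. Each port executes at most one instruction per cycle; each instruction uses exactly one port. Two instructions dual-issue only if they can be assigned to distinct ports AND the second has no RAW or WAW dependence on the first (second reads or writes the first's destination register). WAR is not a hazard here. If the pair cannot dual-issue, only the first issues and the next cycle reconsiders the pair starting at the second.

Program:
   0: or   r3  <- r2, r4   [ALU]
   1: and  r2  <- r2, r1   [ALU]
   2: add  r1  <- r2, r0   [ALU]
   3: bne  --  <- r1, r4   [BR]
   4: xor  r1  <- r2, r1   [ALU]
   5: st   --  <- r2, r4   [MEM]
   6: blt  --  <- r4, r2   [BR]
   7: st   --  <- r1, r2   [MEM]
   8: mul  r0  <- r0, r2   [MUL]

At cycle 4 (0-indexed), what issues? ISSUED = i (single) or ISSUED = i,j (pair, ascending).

ISSUED = 6

c0: i0,i1 or.ALU and.ALU  dual
c1: i2 add.ALU  RAW r1
c2: i3,i4 bne.BR xor.ALU  dual
c3: i5 st.MEM  no-port MEM/BR
c4: i6 blt.BR  no-port BR/MEM
c5: i7,i8 st.MEM mul.MUL  dual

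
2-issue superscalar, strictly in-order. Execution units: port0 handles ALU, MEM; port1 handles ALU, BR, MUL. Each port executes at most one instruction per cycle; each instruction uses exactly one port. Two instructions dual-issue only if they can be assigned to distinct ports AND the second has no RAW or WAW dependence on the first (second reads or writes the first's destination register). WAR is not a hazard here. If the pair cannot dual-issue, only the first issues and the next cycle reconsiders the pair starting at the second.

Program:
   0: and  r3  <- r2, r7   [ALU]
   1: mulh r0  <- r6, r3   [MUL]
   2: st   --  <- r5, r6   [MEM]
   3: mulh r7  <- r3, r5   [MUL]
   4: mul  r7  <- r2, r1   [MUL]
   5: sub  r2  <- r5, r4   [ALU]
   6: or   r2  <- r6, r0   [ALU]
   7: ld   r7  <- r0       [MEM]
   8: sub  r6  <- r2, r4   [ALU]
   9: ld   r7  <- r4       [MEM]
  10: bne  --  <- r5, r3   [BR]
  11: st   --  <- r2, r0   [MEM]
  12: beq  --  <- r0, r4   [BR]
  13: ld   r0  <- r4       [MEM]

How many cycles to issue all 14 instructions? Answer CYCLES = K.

CYCLES = 8

0. and.ALU @i0  | RAW r3
1. mulh.MUL st.MEM @i1&i2  | 2-wide
2. mulh.MUL @i3  | no-port MUL/MUL
3. mul.MUL sub.ALU @i4&i5  | 2-wide
4. or.ALU ld.MEM @i6&i7  | 2-wide
5. sub.ALU ld.MEM @i8&i9  | 2-wide
6. bne.BR st.MEM @i10&i11  | 2-wide
7. beq.BR ld.MEM @i12&i13  | 2-wide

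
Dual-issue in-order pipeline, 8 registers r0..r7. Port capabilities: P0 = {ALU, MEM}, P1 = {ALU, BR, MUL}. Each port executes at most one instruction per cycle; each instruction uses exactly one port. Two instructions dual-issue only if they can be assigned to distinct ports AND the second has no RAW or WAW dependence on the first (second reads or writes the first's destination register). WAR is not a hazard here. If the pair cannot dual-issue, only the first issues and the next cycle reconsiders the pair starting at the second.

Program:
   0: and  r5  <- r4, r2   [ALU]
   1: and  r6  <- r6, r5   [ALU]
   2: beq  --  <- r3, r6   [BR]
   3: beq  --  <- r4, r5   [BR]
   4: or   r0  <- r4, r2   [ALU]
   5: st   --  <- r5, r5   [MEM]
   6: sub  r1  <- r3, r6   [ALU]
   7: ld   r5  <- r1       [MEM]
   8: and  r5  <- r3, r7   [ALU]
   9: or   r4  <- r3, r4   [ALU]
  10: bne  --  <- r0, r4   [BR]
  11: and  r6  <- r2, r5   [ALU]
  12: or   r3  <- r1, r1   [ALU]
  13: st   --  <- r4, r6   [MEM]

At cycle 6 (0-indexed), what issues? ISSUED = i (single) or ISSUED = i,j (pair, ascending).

0. and @i0  | RAW r5
1. and @i1  | RAW r6
2. beq @i2  | no-port BR/BR
3. beq/or @i3,i4  | pair
4. st/sub @i5,i6  | pair
5. ld @i7  | WAW r5
6. and/or @i8,i9  | pair
7. bne/and @i10,i11  | pair
8. or/st @i12,i13  | pair

ISSUED = 8,9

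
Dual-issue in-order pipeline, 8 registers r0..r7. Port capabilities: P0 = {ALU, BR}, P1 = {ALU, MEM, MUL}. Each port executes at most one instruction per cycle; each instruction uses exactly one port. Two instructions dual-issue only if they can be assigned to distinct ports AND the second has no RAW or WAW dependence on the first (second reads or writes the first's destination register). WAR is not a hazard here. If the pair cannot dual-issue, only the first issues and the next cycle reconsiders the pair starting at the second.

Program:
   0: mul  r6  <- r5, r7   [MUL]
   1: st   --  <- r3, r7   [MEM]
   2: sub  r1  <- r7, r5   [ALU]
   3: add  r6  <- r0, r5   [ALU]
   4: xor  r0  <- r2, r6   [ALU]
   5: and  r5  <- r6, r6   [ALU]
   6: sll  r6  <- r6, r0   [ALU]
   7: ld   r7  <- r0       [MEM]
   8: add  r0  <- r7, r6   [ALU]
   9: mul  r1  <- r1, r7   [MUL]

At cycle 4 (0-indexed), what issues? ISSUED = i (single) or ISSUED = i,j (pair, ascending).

ISSUED = 6,7

t=0 i0:mul ; no-port MUL/MEM
t=1 i1+i2:st;sub ; pair
t=2 i3:add ; RAW r6
t=3 i4+i5:xor;and ; pair
t=4 i6+i7:sll;ld ; pair
t=5 i8+i9:add;mul ; pair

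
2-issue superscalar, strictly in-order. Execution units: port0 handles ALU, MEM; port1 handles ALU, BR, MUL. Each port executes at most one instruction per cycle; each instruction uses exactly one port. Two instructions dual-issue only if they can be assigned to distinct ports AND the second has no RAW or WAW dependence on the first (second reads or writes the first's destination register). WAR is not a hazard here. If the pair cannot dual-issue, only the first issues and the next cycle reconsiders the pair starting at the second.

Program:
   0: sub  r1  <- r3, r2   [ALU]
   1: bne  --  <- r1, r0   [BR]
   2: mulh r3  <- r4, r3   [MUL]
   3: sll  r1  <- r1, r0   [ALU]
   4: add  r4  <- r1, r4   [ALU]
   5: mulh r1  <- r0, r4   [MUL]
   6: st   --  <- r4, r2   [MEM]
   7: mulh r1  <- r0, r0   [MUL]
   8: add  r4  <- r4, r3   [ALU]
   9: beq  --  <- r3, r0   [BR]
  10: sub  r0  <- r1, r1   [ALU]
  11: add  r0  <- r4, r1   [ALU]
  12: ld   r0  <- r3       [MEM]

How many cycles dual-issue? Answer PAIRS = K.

PAIRS = 4

  cy0 -> i0 (sub) RAW r1
  cy1 -> i1 (bne) no-port BR/MUL
  cy2 -> i2,i3 (mulh;sll) pair
  cy3 -> i4 (add) RAW r4
  cy4 -> i5,i6 (mulh;st) pair
  cy5 -> i7,i8 (mulh;add) pair
  cy6 -> i9,i10 (beq;sub) pair
  cy7 -> i11 (add) WAW r0
  cy8 -> i12 (ld) tail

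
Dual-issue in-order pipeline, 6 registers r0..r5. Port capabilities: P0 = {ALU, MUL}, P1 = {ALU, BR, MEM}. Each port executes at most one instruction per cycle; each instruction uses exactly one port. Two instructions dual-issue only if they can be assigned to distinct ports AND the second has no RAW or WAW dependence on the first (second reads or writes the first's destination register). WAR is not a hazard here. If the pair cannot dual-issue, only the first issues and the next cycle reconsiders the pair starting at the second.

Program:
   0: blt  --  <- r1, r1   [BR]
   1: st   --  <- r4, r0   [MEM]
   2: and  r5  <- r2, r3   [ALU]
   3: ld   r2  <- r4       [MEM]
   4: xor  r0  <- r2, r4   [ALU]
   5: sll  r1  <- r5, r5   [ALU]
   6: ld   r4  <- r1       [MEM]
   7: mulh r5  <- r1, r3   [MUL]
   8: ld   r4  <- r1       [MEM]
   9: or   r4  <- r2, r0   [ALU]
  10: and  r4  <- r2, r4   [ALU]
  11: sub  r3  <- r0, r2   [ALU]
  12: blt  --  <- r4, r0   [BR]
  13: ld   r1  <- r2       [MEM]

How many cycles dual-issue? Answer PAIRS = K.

c0: i0 blt.BR  no-port BR/MEM
c1: i1+i2 st.MEM;and.ALU  pair
c2: i3 ld.MEM  RAW r2
c3: i4+i5 xor.ALU;sll.ALU  pair
c4: i6+i7 ld.MEM;mulh.MUL  pair
c5: i8 ld.MEM  WAW r4
c6: i9 or.ALU  RAW+WAW r4
c7: i10+i11 and.ALU;sub.ALU  pair
c8: i12 blt.BR  no-port BR/MEM
c9: i13 ld.MEM  tail

PAIRS = 4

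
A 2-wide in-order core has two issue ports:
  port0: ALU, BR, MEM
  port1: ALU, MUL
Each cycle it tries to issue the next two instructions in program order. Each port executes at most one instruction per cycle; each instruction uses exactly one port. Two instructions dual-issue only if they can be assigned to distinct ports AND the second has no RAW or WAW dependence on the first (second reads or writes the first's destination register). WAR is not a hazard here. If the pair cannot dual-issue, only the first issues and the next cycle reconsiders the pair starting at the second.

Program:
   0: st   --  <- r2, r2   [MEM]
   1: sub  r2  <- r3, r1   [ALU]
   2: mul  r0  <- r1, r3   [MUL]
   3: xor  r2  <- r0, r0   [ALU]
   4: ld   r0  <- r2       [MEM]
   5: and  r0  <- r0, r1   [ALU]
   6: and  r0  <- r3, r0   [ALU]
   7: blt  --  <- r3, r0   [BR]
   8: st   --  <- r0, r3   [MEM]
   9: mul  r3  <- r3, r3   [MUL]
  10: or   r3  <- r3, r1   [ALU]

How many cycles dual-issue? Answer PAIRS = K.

c0: i0/i1 st;sub  pair
c1: i2 mul  RAW r0
c2: i3 xor  RAW r2
c3: i4 ld  RAW+WAW r0
c4: i5 and  RAW+WAW r0
c5: i6 and  RAW r0
c6: i7 blt  no-port BR/MEM
c7: i8/i9 st;mul  pair
c8: i10 or  tail

PAIRS = 2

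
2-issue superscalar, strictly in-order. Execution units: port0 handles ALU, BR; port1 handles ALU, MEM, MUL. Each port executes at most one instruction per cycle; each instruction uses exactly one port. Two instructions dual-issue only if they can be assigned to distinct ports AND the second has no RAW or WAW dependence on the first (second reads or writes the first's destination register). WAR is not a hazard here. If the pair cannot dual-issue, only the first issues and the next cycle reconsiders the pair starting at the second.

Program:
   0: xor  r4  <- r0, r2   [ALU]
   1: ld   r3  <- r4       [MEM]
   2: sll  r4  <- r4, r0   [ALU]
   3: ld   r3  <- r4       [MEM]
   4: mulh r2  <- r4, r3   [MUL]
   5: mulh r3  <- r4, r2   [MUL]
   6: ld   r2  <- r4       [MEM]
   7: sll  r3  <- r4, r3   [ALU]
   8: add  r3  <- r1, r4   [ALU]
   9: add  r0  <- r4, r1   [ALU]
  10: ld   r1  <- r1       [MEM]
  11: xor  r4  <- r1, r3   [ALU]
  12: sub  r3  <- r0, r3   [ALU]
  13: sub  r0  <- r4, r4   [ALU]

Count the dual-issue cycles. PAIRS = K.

PAIRS = 4

[0] i0  xor.ALU  -- RAW r4
[1] i1&i2  ld.MEM/sll.ALU  -- 2-wide
[2] i3  ld.MEM  -- no-port MEM/MUL
[3] i4  mulh.MUL  -- no-port MUL/MUL
[4] i5  mulh.MUL  -- no-port MUL/MEM
[5] i6&i7  ld.MEM/sll.ALU  -- 2-wide
[6] i8&i9  add.ALU/add.ALU  -- 2-wide
[7] i10  ld.MEM  -- RAW r1
[8] i11&i12  xor.ALU/sub.ALU  -- 2-wide
[9] i13  sub.ALU  -- tail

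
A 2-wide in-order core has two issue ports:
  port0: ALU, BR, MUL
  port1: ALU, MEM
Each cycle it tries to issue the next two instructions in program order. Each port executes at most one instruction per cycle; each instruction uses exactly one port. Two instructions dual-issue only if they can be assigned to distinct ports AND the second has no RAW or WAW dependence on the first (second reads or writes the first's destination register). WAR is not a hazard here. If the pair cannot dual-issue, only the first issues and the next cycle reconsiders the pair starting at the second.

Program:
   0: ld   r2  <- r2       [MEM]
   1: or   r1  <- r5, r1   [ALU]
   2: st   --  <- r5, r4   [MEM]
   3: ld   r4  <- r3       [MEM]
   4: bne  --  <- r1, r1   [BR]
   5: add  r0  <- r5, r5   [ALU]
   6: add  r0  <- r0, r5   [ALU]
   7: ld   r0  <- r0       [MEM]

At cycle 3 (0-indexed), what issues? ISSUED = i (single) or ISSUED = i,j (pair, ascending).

t=0 i0+i1:ld.MEM/or.ALU ; pair
t=1 i2:st.MEM ; no-port MEM/MEM
t=2 i3+i4:ld.MEM/bne.BR ; pair
t=3 i5:add.ALU ; RAW+WAW r0
t=4 i6:add.ALU ; RAW+WAW r0
t=5 i7:ld.MEM ; tail

ISSUED = 5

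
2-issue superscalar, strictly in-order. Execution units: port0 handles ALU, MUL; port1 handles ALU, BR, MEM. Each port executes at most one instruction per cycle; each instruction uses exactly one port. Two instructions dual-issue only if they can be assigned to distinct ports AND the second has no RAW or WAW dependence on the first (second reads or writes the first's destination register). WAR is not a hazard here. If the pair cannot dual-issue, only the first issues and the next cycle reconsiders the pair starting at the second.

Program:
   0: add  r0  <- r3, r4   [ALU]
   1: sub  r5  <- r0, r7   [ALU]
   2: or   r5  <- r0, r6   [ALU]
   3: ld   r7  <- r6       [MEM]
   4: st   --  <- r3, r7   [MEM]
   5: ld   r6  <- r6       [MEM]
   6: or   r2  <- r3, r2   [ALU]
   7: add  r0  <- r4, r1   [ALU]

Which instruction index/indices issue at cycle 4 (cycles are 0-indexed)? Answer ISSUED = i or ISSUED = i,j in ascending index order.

ISSUED = 5,6

0. add.ALU @i0  | RAW r0
1. sub.ALU @i1  | WAW r5
2. or.ALU;ld.MEM @i2+i3  | dual
3. st.MEM @i4  | no-port MEM/MEM
4. ld.MEM;or.ALU @i5+i6  | dual
5. add.ALU @i7  | tail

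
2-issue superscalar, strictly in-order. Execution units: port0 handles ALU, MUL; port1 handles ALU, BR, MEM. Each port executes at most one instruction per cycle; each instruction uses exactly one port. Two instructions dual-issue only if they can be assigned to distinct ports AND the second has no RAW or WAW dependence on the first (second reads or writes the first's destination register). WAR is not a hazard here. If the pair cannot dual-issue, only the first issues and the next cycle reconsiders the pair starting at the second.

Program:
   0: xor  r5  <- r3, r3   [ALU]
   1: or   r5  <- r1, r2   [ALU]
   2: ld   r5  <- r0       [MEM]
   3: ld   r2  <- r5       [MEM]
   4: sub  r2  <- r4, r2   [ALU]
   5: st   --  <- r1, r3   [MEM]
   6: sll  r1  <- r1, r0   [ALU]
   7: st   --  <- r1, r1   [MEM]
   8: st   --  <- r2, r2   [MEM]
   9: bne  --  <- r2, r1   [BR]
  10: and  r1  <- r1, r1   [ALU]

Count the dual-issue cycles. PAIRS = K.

PAIRS = 2

  cy0 -> i0 (xor) WAW r5
  cy1 -> i1 (or) WAW r5
  cy2 -> i2 (ld) no-port MEM/MEM
  cy3 -> i3 (ld) RAW+WAW r2
  cy4 -> i4/i5 (sub+st) pair
  cy5 -> i6 (sll) RAW r1
  cy6 -> i7 (st) no-port MEM/MEM
  cy7 -> i8 (st) no-port MEM/BR
  cy8 -> i9/i10 (bne+and) pair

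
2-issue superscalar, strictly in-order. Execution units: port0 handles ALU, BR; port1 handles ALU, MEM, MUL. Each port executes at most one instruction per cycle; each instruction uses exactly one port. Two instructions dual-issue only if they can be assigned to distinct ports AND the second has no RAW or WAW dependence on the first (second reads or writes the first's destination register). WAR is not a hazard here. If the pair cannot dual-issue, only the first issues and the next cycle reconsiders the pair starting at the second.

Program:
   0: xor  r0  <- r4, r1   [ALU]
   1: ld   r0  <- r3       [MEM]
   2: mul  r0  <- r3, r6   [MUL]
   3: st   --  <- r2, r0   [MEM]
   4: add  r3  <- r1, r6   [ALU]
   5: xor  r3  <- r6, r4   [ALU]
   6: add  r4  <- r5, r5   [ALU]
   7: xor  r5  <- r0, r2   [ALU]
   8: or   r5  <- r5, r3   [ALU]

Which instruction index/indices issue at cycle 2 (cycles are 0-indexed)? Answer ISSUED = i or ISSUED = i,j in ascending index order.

ISSUED = 2

0. xor @i0  | WAW r0
1. ld @i1  | no-port MEM/MUL
2. mul @i2  | no-port MUL/MEM
3. st/add @i3/i4  | pair
4. xor/add @i5/i6  | pair
5. xor @i7  | RAW+WAW r5
6. or @i8  | tail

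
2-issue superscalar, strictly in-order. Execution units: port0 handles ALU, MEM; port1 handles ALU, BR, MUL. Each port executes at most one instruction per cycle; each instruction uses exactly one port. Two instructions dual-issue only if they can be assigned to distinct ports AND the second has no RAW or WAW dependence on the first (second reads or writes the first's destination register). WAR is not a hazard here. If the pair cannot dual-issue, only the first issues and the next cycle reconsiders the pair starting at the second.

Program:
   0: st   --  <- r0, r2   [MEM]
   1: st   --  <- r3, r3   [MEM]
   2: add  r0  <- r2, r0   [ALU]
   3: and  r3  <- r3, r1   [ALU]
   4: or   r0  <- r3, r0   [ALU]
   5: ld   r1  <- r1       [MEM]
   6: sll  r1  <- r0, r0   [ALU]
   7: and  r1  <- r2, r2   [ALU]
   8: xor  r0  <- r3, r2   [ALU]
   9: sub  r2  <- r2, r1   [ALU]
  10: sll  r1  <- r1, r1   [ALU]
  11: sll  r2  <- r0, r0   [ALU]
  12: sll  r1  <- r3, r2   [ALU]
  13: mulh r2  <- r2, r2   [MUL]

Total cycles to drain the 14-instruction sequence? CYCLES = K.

t=0 i0:st ; no-port MEM/MEM
t=1 i1/i2:st;add ; 2-wide
t=2 i3:and ; RAW r3
t=3 i4/i5:or;ld ; 2-wide
t=4 i6:sll ; WAW r1
t=5 i7/i8:and;xor ; 2-wide
t=6 i9/i10:sub;sll ; 2-wide
t=7 i11:sll ; RAW r2
t=8 i12/i13:sll;mulh ; 2-wide

CYCLES = 9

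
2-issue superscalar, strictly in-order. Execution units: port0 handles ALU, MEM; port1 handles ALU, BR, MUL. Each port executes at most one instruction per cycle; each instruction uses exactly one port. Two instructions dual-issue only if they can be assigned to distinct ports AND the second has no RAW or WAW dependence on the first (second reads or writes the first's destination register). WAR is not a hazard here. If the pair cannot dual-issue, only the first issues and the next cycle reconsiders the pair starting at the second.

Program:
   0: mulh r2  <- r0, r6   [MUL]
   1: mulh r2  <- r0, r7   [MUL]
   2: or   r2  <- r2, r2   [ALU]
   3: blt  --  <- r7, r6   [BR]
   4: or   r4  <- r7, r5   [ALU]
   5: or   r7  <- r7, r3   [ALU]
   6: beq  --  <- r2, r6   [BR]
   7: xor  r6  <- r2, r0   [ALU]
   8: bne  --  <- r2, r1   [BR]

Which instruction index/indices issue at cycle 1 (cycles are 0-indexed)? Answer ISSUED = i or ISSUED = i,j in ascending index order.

[0] i0  mulh  -- no-port MUL/MUL
[1] i1  mulh  -- RAW+WAW r2
[2] i2,i3  or/blt  -- 2-wide
[3] i4,i5  or/or  -- 2-wide
[4] i6,i7  beq/xor  -- 2-wide
[5] i8  bne  -- tail

ISSUED = 1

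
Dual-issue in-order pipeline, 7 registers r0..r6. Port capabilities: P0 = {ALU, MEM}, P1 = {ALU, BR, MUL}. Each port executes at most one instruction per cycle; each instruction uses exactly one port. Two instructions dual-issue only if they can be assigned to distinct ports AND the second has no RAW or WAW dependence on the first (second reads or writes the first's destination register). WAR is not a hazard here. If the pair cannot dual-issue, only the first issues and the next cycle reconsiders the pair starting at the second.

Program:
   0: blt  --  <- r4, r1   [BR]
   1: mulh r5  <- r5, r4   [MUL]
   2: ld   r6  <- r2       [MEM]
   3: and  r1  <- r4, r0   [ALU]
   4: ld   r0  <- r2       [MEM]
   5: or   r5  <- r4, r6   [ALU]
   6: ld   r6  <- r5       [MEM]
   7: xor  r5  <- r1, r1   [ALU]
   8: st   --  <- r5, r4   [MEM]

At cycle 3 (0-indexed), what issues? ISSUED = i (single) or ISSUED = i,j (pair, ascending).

0. blt.BR @i0  | no-port BR/MUL
1. mulh.MUL+ld.MEM @i1&i2  | pair
2. and.ALU+ld.MEM @i3&i4  | pair
3. or.ALU @i5  | RAW r5
4. ld.MEM+xor.ALU @i6&i7  | pair
5. st.MEM @i8  | tail

ISSUED = 5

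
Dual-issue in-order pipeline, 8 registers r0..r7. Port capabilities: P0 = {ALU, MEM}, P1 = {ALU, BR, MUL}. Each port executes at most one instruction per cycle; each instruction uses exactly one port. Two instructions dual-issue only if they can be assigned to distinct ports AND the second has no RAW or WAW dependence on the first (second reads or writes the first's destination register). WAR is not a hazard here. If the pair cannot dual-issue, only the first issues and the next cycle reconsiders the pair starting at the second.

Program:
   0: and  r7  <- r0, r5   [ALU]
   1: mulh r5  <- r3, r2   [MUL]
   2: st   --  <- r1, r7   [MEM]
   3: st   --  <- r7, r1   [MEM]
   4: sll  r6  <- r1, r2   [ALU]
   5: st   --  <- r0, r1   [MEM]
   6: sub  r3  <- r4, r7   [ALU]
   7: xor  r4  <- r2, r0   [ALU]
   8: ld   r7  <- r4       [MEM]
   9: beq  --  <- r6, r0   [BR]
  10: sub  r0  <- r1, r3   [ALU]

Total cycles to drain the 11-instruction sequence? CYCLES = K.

CYCLES = 7

#0 head=0: and;mulh i0+i1 pair
#1 head=2: st i2 no-port MEM/MEM
#2 head=3: st;sll i3+i4 pair
#3 head=5: st;sub i5+i6 pair
#4 head=7: xor i7 RAW r4
#5 head=8: ld;beq i8+i9 pair
#6 head=10: sub i10 tail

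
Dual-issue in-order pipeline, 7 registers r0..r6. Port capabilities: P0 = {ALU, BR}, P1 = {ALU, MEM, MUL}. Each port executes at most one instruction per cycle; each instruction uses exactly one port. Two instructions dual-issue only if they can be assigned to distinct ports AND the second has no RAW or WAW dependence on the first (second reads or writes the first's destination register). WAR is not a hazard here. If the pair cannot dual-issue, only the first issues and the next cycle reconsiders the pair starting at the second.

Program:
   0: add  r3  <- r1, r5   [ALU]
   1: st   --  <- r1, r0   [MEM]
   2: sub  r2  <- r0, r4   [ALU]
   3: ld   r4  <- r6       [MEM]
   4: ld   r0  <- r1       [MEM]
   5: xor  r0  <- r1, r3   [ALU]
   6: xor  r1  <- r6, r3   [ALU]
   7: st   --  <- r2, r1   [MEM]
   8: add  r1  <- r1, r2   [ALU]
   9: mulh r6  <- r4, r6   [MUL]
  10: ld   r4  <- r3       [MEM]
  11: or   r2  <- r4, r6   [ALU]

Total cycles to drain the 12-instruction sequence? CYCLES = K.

  cy0 -> i0+i1 (add;st) dual
  cy1 -> i2+i3 (sub;ld) dual
  cy2 -> i4 (ld) WAW r0
  cy3 -> i5+i6 (xor;xor) dual
  cy4 -> i7+i8 (st;add) dual
  cy5 -> i9 (mulh) no-port MUL/MEM
  cy6 -> i10 (ld) RAW r4
  cy7 -> i11 (or) tail

CYCLES = 8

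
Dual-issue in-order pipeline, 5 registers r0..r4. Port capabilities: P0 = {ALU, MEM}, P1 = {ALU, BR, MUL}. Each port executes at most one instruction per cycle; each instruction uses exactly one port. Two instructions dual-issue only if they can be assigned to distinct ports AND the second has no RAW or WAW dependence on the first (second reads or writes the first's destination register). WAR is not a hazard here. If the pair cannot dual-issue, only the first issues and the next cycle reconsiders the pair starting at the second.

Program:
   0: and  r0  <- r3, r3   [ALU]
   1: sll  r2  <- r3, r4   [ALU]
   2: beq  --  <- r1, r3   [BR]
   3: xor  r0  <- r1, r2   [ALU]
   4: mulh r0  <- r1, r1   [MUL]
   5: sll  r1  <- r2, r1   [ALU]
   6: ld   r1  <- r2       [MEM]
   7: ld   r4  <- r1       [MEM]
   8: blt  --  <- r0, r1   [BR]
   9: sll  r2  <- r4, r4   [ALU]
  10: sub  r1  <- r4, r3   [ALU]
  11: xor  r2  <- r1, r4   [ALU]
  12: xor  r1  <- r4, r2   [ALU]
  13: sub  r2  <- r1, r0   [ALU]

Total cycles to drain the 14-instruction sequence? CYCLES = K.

0. and.ALU/sll.ALU @i0+i1  | pair
1. beq.BR/xor.ALU @i2+i3  | pair
2. mulh.MUL/sll.ALU @i4+i5  | pair
3. ld.MEM @i6  | no-port MEM/MEM
4. ld.MEM/blt.BR @i7+i8  | pair
5. sll.ALU/sub.ALU @i9+i10  | pair
6. xor.ALU @i11  | RAW r2
7. xor.ALU @i12  | RAW r1
8. sub.ALU @i13  | tail

CYCLES = 9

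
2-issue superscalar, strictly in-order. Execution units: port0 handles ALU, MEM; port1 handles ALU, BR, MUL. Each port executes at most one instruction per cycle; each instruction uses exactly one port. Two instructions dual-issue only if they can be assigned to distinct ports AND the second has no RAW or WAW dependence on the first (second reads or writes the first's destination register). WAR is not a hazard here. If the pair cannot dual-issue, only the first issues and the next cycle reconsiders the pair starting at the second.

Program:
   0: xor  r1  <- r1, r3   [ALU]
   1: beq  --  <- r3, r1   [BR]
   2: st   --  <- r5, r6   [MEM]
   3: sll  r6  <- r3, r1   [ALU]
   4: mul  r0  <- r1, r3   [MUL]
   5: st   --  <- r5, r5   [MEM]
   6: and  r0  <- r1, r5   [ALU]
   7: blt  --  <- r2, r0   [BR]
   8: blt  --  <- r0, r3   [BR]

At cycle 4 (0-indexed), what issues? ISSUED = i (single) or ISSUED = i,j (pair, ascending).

ISSUED = 7

[0] i0  xor.ALU  -- RAW r1
[1] i1+i2  beq.BR+st.MEM  -- 2-wide
[2] i3+i4  sll.ALU+mul.MUL  -- 2-wide
[3] i5+i6  st.MEM+and.ALU  -- 2-wide
[4] i7  blt.BR  -- no-port BR/BR
[5] i8  blt.BR  -- tail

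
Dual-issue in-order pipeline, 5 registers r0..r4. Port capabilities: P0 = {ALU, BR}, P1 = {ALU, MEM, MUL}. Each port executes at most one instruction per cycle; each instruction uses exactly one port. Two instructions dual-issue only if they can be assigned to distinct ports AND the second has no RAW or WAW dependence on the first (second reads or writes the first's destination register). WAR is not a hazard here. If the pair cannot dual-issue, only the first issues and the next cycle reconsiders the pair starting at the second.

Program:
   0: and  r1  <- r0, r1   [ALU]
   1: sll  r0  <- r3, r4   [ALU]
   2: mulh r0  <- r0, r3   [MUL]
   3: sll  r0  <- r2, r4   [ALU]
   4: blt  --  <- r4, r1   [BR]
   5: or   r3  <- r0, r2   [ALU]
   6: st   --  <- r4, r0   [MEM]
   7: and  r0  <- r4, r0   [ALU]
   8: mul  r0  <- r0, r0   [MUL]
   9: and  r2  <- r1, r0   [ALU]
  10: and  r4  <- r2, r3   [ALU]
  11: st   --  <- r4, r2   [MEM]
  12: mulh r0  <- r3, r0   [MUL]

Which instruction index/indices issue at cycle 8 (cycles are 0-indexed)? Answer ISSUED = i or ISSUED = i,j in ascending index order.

ISSUED = 11

  cy0 -> i0,i1 (and.ALU sll.ALU) pair
  cy1 -> i2 (mulh.MUL) WAW r0
  cy2 -> i3,i4 (sll.ALU blt.BR) pair
  cy3 -> i5,i6 (or.ALU st.MEM) pair
  cy4 -> i7 (and.ALU) RAW+WAW r0
  cy5 -> i8 (mul.MUL) RAW r0
  cy6 -> i9 (and.ALU) RAW r2
  cy7 -> i10 (and.ALU) RAW r4
  cy8 -> i11 (st.MEM) no-port MEM/MUL
  cy9 -> i12 (mulh.MUL) tail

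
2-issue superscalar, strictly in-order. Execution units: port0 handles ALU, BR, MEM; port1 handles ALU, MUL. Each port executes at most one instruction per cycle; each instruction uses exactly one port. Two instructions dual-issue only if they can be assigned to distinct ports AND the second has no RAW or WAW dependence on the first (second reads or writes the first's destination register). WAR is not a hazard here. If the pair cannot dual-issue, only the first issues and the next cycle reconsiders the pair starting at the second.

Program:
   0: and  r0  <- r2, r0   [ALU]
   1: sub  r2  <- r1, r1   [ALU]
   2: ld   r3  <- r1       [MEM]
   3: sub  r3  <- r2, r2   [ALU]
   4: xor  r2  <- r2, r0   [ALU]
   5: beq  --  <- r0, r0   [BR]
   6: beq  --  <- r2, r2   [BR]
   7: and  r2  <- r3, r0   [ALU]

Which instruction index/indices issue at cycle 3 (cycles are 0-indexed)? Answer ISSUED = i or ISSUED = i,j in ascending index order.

0. and.ALU/sub.ALU @i0&i1  | pair
1. ld.MEM @i2  | WAW r3
2. sub.ALU/xor.ALU @i3&i4  | pair
3. beq.BR @i5  | no-port BR/BR
4. beq.BR/and.ALU @i6&i7  | pair

ISSUED = 5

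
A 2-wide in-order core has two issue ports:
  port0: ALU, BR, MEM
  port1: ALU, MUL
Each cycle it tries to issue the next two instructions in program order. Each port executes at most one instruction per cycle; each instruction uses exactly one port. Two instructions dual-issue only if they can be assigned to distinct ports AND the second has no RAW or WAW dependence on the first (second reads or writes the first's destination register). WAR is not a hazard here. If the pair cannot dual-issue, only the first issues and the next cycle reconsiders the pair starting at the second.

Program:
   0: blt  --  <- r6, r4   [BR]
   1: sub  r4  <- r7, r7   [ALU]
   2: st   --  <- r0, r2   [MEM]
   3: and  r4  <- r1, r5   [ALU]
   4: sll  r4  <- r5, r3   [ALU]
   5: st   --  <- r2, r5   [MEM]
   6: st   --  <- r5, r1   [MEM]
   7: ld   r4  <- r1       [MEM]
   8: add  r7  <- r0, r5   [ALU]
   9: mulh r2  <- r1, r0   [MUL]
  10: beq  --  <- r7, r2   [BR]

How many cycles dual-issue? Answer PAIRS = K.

c0: i0,i1 blt+sub  dual
c1: i2,i3 st+and  dual
c2: i4,i5 sll+st  dual
c3: i6 st  no-port MEM/MEM
c4: i7,i8 ld+add  dual
c5: i9 mulh  RAW r2
c6: i10 beq  tail

PAIRS = 4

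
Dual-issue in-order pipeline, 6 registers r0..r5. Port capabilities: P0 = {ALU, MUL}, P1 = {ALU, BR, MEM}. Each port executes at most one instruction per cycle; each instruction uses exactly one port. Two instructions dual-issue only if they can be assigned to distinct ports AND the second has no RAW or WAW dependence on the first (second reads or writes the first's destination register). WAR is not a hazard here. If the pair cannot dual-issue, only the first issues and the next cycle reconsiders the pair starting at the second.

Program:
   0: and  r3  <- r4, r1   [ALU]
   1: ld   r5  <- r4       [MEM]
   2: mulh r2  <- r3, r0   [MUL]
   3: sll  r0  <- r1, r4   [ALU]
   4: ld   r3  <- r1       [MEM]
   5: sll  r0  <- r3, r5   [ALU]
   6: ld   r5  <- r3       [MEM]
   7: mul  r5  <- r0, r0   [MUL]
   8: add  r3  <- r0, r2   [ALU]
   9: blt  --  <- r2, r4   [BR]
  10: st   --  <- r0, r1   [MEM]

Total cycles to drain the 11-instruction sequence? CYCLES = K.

CYCLES = 7

0. and.ALU;ld.MEM @i0&i1  | dual
1. mulh.MUL;sll.ALU @i2&i3  | dual
2. ld.MEM @i4  | RAW r3
3. sll.ALU;ld.MEM @i5&i6  | dual
4. mul.MUL;add.ALU @i7&i8  | dual
5. blt.BR @i9  | no-port BR/MEM
6. st.MEM @i10  | tail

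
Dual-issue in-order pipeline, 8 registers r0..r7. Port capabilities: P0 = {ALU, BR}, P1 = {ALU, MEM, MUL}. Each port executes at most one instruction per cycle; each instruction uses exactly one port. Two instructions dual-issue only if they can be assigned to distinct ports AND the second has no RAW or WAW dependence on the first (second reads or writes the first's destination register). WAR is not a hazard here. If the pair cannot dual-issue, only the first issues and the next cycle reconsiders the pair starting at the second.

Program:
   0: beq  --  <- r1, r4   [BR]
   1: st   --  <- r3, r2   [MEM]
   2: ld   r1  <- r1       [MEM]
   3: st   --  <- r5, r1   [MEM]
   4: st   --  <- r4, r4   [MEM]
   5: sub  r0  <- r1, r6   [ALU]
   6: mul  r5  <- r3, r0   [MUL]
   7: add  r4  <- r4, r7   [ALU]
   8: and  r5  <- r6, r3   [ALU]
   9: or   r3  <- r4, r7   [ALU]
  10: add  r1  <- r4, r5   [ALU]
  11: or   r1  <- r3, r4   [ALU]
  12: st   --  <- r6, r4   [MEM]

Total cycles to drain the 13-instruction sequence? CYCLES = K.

CYCLES = 8

[0] i0+i1  beq.BR+st.MEM  -- 2-wide
[1] i2  ld.MEM  -- no-port MEM/MEM
[2] i3  st.MEM  -- no-port MEM/MEM
[3] i4+i5  st.MEM+sub.ALU  -- 2-wide
[4] i6+i7  mul.MUL+add.ALU  -- 2-wide
[5] i8+i9  and.ALU+or.ALU  -- 2-wide
[6] i10  add.ALU  -- WAW r1
[7] i11+i12  or.ALU+st.MEM  -- 2-wide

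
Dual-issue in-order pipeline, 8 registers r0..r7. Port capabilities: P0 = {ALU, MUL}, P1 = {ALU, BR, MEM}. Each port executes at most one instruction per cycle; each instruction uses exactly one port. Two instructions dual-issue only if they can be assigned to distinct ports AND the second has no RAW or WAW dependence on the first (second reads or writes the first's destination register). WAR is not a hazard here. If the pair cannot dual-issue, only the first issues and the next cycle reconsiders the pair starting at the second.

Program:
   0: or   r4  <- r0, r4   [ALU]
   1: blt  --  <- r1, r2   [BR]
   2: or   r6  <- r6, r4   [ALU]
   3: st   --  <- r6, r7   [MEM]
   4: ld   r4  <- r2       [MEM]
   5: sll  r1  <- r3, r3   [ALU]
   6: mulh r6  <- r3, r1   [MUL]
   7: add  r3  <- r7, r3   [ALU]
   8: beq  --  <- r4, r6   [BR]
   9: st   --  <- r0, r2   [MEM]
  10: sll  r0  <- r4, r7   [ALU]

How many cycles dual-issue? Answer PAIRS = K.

#0 head=0: or;blt i0&i1 2-wide
#1 head=2: or i2 RAW r6
#2 head=3: st i3 no-port MEM/MEM
#3 head=4: ld;sll i4&i5 2-wide
#4 head=6: mulh;add i6&i7 2-wide
#5 head=8: beq i8 no-port BR/MEM
#6 head=9: st;sll i9&i10 2-wide

PAIRS = 4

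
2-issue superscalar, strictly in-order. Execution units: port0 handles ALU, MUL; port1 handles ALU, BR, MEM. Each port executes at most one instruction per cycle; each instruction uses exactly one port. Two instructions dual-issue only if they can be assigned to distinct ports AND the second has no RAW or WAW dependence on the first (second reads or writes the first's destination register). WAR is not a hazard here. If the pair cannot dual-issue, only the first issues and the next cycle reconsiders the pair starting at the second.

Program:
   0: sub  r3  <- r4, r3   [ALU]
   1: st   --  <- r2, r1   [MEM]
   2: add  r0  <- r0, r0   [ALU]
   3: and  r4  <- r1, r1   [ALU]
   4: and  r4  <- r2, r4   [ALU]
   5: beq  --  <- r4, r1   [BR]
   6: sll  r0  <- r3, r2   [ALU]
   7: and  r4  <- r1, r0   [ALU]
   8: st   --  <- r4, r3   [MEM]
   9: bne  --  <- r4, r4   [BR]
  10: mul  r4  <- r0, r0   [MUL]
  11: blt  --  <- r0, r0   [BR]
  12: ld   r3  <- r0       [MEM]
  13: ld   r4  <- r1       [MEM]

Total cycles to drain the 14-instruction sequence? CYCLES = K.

CYCLES = 10

c0: i0/i1 sub/st  pair
c1: i2/i3 add/and  pair
c2: i4 and  RAW r4
c3: i5/i6 beq/sll  pair
c4: i7 and  RAW r4
c5: i8 st  no-port MEM/BR
c6: i9/i10 bne/mul  pair
c7: i11 blt  no-port BR/MEM
c8: i12 ld  no-port MEM/MEM
c9: i13 ld  tail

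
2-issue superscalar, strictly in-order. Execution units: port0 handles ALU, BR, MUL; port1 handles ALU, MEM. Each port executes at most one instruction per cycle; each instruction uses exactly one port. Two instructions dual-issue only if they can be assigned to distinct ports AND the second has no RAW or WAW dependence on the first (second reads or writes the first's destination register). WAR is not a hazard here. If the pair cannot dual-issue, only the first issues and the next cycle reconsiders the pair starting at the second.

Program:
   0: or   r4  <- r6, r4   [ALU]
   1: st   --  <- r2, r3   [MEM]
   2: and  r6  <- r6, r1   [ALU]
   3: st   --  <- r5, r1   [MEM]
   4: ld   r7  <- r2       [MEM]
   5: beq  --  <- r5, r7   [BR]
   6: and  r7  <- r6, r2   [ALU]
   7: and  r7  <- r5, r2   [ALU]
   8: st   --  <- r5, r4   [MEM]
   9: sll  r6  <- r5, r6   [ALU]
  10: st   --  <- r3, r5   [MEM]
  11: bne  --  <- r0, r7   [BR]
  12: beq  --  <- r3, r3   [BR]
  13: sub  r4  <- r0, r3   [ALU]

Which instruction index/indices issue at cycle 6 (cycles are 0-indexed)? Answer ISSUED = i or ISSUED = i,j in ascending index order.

c0: i0+i1 or/st  dual
c1: i2+i3 and/st  dual
c2: i4 ld  RAW r7
c3: i5+i6 beq/and  dual
c4: i7+i8 and/st  dual
c5: i9+i10 sll/st  dual
c6: i11 bne  no-port BR/BR
c7: i12+i13 beq/sub  dual

ISSUED = 11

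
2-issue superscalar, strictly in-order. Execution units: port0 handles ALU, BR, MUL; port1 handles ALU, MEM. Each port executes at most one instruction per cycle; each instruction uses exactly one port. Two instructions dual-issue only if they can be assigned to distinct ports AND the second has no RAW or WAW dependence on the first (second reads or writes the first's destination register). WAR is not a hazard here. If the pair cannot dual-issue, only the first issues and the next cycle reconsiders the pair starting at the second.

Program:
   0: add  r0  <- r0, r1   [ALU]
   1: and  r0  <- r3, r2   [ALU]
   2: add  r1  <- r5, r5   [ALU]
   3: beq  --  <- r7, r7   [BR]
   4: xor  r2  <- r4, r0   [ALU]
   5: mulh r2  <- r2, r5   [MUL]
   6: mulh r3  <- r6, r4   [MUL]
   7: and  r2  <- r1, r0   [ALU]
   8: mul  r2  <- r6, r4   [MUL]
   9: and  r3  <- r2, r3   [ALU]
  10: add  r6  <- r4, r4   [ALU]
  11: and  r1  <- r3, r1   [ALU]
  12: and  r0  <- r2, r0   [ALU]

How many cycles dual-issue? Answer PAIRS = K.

PAIRS = 5

[0] i0  add  -- WAW r0
[1] i1/i2  and/add  -- 2-wide
[2] i3/i4  beq/xor  -- 2-wide
[3] i5  mulh  -- no-port MUL/MUL
[4] i6/i7  mulh/and  -- 2-wide
[5] i8  mul  -- RAW r2
[6] i9/i10  and/add  -- 2-wide
[7] i11/i12  and/and  -- 2-wide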